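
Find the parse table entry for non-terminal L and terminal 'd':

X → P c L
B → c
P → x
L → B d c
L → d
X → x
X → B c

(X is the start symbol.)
To find M[L, 'd'], we find productions for L where 'd' is in the predict set (PREDICT(N → α) = (FIRST(α) \ {ε}) ∪ (FOLLOW(N) if α ⇒* ε)).

Relevant sets:
  FIRST(B) = { 'c' }

L → B d c: PREDICT = { 'c' }
L → d: PREDICT = { 'd' }
  'd' is in predict set, so this production goes in M[L, 'd']

M[L, 'd'] = L → d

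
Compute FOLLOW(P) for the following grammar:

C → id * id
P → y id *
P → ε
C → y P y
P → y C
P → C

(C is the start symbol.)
{ 'y' }

To compute FOLLOW(P), find every occurrence of P on a right-hand side N → α P β: add FIRST(β) \ {ε}, and if β is empty or nullable also add FOLLOW(N). Iterate to a fixed point.

In C → y P y: P is followed by y, add FIRST(y) \ {ε} = { 'y' }

Taking the union: FOLLOW(P) = { 'y' }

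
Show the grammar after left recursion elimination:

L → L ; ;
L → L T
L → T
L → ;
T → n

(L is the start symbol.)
L is directly left-recursive. The standard transformation for
  A → A α₁ | ... | A α_m | β₁ | ... | β_n
is
  A  → β₁ A' | ... | β_n A'
  A' → α₁ A' | ... | α_m A' | ε

L → T becomes L → T L'
L → ; becomes L → ; L'
L → L ; ; becomes L' → ; ; L'
L → L T becomes L' → T L'
Add L' → ε

Productions for other non-terminals are unchanged:
  T → n

Resulting grammar:
L → T L'
L → ; L'
L' → ; ; L'
L' → T L'
L' → ε
T → n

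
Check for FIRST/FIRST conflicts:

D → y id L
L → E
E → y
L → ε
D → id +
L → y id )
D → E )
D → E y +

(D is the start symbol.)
FIRST sets of the non-terminals at (or reachable through a nullable prefix from) the front of some alternative:
  FIRST(E) = { 'y' }

Productions for D:
  D → y id L: FIRST = { 'y' }
  D → id +: FIRST = { 'id' }
  D → E ): FIRST = { 'y' }
  D → E y +: FIRST = { 'y' }
Productions for L:
  L → E: FIRST = { 'y' }
  L → ε: FIRST = { ε }
  L → y id ): FIRST = { 'y' }
E has only one production, so no FIRST/FIRST conflict is possible there.

Conflict for D: D → y id L and D → E )
  Overlap: { 'y' }
Conflict for D: D → y id L and D → E y +
  Overlap: { 'y' }
Conflict for D: D → E ) and D → E y +
  Overlap: { 'y' }
Conflict for L: L → E and L → y id )
  Overlap: { 'y' }

Answer: Yes. D → y id L / D → E ')' on { 'y' }; D → y id L / D → E y '+' on { 'y' }; D → E ')' / D → E y '+' on { 'y' }; L → E / L → y id ')' on { 'y' }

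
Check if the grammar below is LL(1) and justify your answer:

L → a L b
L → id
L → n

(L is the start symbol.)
A grammar is LL(1) if for each non-terminal N with multiple productions, the predict sets of those productions are pairwise disjoint, where PREDICT(N → α) = (FIRST(α) \ {ε}) ∪ (FOLLOW(N) if α ⇒* ε).

For L:
  PREDICT(L → a L b) = { 'a' }
  PREDICT(L → id) = { 'id' }
  PREDICT(L → n) = { 'n' }

All predict sets are disjoint. The grammar IS LL(1).

Answer: Yes, the grammar is LL(1).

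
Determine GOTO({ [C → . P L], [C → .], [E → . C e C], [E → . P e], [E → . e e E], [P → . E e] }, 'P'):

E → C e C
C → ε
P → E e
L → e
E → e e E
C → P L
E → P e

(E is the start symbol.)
{ [C → P . L], [E → P . e], [L → . e] }

GOTO(I, 'P') = CLOSURE({ [A → αX.β] : [A → α.Xβ] ∈ I, X = 'P' })

Items with dot before 'P', with the dot advanced:
  [C → . P L] → [C → P . L]
  [E → . P e] → [E → P . e]
Closure of the advanced items:
  [C → P . L] has the dot before L: add [L → . e]

GOTO = { [C → P . L], [E → P . e], [L → . e] }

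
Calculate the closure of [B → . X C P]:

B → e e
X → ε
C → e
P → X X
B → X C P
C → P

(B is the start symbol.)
{ [B → . X C P], [X → .] }

To compute CLOSURE, for each item [A → α.Bβ] where B is a non-terminal, add [B → .γ] for all productions B → γ; repeat for the newly added items until nothing changes.

Start with: [B → . X C P]
  [B → . X C P] has the dot before X: add [X → .]
No further items can be added.

CLOSURE = { [B → . X C P], [X → .] }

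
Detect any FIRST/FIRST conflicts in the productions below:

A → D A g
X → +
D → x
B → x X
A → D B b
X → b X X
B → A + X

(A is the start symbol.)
FIRST sets of the non-terminals at (or reachable through a nullable prefix from) the front of some alternative:
  FIRST(D) = { 'x' }
  FIRST(A) = { 'x' }

Productions for A:
  A → D A g: FIRST = { 'x' }
  A → D B b: FIRST = { 'x' }
Productions for X:
  X → +: FIRST = { '+' }
  X → b X X: FIRST = { 'b' }
Productions for B:
  B → x X: FIRST = { 'x' }
  B → A + X: FIRST = { 'x' }
D has only one production, so no FIRST/FIRST conflict is possible there.

Conflict for A: A → D A g and A → D B b
  Overlap: { 'x' }
Conflict for B: B → x X and B → A + X
  Overlap: { 'x' }

Answer: Yes. A → D A g / A → D B b on { 'x' }; B → x X / B → A '+' X on { 'x' }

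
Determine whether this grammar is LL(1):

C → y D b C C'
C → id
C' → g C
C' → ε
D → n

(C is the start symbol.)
No. Predict set conflict for C': { 'g' }

Relevant sets:
  FOLLOW(C') = { $, 'g' }

For C:
  PREDICT(C → y D b C C') = { 'y' }
  PREDICT(C → id) = { 'id' }
For C':
  PREDICT(C' → g C) = { 'g' }
  PREDICT(C' → ε) = { $, 'g' }
D has a single production, so nothing to check there.

Conflict found: Predict set conflict for C': { 'g' }
The grammar is NOT LL(1).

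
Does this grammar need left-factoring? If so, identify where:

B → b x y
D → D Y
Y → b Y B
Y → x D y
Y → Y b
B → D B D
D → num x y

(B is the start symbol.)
Left-factoring is needed when two productions for the same non-terminal
share a common prefix on the right-hand side.

Productions for B:
  B → b x y
  B → D B D
Productions for D:
  D → D Y
  D → num x y
Productions for Y:
  Y → b Y B
  Y → x D y
  Y → Y b

No common prefixes found.

Answer: No, left-factoring is not needed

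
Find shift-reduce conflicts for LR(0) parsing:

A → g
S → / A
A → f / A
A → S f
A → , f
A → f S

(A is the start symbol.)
No shift-reduce conflicts

Augment with A' → A and build the canonical LR(0) collection (I0 = CLOSURE({[A' → . A]}), then GOTO on every symbol after a dot until no new states appear). It has 13 states:
  I0: { [A → . , f], [A → . S f], [A → . f / A], [A → . f S], [A → . g], [A' → . A], [S → . / A] }  — shift
  I1: { [A → , . f] }  — shift
  I2: { [A → . , f], [A → . S f], [A → . f / A], [A → . f S], [A → . g], [S → . / A], [S → / . A] }  — shift
  I3: { [A' → A .] }  — accept
  I4: { [A → S . f] }  — shift
  I5: { [A → f . / A], [A → f . S], [S → . / A] }  — shift
  I6: { [A → g .] }  — reduce
  I7: { [A → . , f], [A → . S f], [A → . f / A], [A → . f S], [A → . g], [A → f / . A], [S → . / A], [S → / . A] }  — shift
  I8: { [A → f S .] }  — reduce
  I9: { [A → f / A .], [S → / A .] }  — 2 reduces
  I10: { [A → S f .] }  — reduce
  I11: { [S → / A .] }  — reduce
  I12: { [A → , f .] }  — reduce

No state contains both a complete item and a shift item.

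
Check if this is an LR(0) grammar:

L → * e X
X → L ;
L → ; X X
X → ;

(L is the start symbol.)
No. Shift-reduce conflict between [X → ; .] and [L → . * e X]

A grammar is LR(0) if no state in the canonical LR(0) collection has:
  - both a shift item (dot before a terminal) and a complete item (shift-reduce conflict), or
  - two or more complete items (reduce-reduce conflict; the accept item [L' → L .] counts as a complete item here).

Augment with L' → L and build the canonical LR(0) collection (I0 = CLOSURE({[L' → . L]}), then GOTO on every symbol after a dot until no new states appear). It has 11 states:
  I0: { [L → . * e X], [L → . ; X X], [L' → . L] }  — shift
  I1: { [L → * . e X] }  — shift
  I2: { [L → . * e X], [L → . ; X X], [L → ; . X X], [X → . ;], [X → . L ;] }  — shift
  I3: { [L' → L .] }  — accept
  I4: { [L → . * e X], [L → . ; X X], [L → ; . X X], [X → . ;], [X → . L ;], [X → ; .] }  — shift, reduce
  I5: { [X → L . ;] }  — shift
  I6: { [L → . * e X], [L → . ; X X], [L → ; X . X], [X → . ;], [X → . L ;] }  — shift
  I7: { [L → ; X X .] }  — reduce
  I8: { [X → L ; .] }  — reduce
  I9: { [L → * e . X], [L → . * e X], [L → . ; X X], [X → . ;], [X → . L ;] }  — shift
  I10: { [L → * e X .] }  — reduce

Conflict in state I4:
  Shift-reduce conflict between [X → ; .] and [L → . * e X]
So the grammar is NOT LR(0).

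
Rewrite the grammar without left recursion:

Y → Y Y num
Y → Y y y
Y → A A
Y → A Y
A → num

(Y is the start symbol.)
Y is directly left-recursive. The standard transformation for
  A → A α₁ | ... | A α_m | β₁ | ... | β_n
is
  A  → β₁ A' | ... | β_n A'
  A' → α₁ A' | ... | α_m A' | ε

Y → A A becomes Y → A A Y'
Y → A Y becomes Y → A Y Y'
Y → Y Y num becomes Y' → Y num Y'
Y → Y y y becomes Y' → y y Y'
Add Y' → ε

Productions for other non-terminals are unchanged:
  A → num

Resulting grammar:
Y → A A Y'
Y → A Y Y'
Y' → Y num Y'
Y' → y y Y'
Y' → ε
A → num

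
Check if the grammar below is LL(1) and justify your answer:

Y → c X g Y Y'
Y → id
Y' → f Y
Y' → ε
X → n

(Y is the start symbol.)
No. Predict set conflict for Y': { 'f' }

Relevant sets:
  FOLLOW(Y') = { $, 'f' }

For Y:
  PREDICT(Y → c X g Y Y') = { 'c' }
  PREDICT(Y → id) = { 'id' }
For Y':
  PREDICT(Y' → f Y) = { 'f' }
  PREDICT(Y' → ε) = { $, 'f' }
X has a single production, so nothing to check there.

Conflict found: Predict set conflict for Y': { 'f' }
The grammar is NOT LL(1).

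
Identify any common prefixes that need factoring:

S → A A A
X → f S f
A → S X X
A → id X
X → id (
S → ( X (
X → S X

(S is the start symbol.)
No, left-factoring is not needed

Left-factoring is needed when two productions for the same non-terminal
share a common prefix on the right-hand side.

Productions for S:
  S → A A A
  S → ( X (
Productions for X:
  X → f S f
  X → id (
  X → S X
Productions for A:
  A → S X X
  A → id X

No common prefixes found.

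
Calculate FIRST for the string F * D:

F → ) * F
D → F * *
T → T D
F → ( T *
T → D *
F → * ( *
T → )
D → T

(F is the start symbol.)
{ '(', ')', '*' }

FIRST sets of the non-terminals involved (from the grammar, by fixed-point iteration):
  FIRST(F) = { '(', ')', '*' }

To compute FIRST(F * D), process the symbols left to right:
Symbol F is a non-terminal. Add FIRST(F) \ {ε} = { '(', ')', '*' }
F is not nullable (ε ∉ FIRST(F)), so stop here.
FIRST(F * D) = { '(', ')', '*' }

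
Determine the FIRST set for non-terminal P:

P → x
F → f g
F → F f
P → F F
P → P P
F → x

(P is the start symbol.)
To compute FIRST(P), examine every production with P on the left-hand side, reading each right-hand side left to right until a non-nullable symbol is reached.

FIRST sets of the other non-terminals involved (by the same procedure, iterated to a fixed point):
  FIRST(F) = { 'f', 'x' }

From P → x:
  - x is a terminal: add 'x' and stop
From P → F F:
  - F is a non-terminal: add FIRST(F) \ {ε} = { 'f', 'x' }
    F is not nullable, so stop
From P → P P:
  - P is the symbol being defined: contributes nothing new
    P is not nullable, so stop

Collecting: FIRST(P) = { 'f', 'x' }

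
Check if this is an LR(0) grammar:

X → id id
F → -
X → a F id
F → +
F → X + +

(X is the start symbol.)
Augment with X' → X and build the canonical LR(0) collection (I0 = CLOSURE({[X' → . X]}), then GOTO on every symbol after a dot until no new states appear). It has 12 states:
  I0: { [X → . a F id], [X → . id id], [X' → . X] }  — shift
  I1: { [X' → X .] }  — accept
  I2: { [F → . +], [F → . -], [F → . X + +], [X → . a F id], [X → . id id], [X → a . F id] }  — shift
  I3: { [X → id . id] }  — shift
  I4: { [X → id id .] }  — reduce
  I5: { [F → + .] }  — reduce
  I6: { [F → - .] }  — reduce
  I7: { [X → a F . id] }  — shift
  I8: { [F → X . + +] }  — shift
  I9: { [F → X + . +] }  — shift
  I10: { [F → X + + .] }  — reduce
  I11: { [X → a F id .] }  — reduce

Every state is either a pure shift/goto state or contains exactly one complete item and nothing to shift — no conflicts. The grammar is LR(0).

Answer: Yes, the grammar is LR(0)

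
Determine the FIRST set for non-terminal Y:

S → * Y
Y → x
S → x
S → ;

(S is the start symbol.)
{ 'x' }

From Y → x:
  - x is a terminal: add 'x' and stop

Collecting: FIRST(Y) = { 'x' }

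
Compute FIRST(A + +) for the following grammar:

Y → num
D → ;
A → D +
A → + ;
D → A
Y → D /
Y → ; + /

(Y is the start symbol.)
{ '+', ';' }

FIRST sets of the non-terminals involved (from the grammar, by fixed-point iteration):
  FIRST(A) = { '+', ';' }

To compute FIRST(A + +), process the symbols left to right:
Symbol A is a non-terminal. Add FIRST(A) \ {ε} = { '+', ';' }
A is not nullable (ε ∉ FIRST(A)), so stop here.
FIRST(A + +) = { '+', ';' }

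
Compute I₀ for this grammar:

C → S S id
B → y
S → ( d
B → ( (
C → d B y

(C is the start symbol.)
{ [C → . S S id], [C → . d B y], [C' → . C], [S → . ( d] }

First, augment the grammar with C' → C
I₀ = CLOSURE({ [C' → . C] }):
  [C' → . C] has the dot before C: add [C → . S S id], [C → . d B y]
  [C → . S S id] has the dot before S: add [S → . ( d]
No further items can be added.

I₀ = { [C → . S S id], [C → . d B y], [C' → . C], [S → . ( d] }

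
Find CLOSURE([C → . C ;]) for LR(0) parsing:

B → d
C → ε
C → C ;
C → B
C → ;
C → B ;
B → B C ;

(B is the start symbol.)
To compute CLOSURE, for each item [A → α.Bβ] where B is a non-terminal, add [B → .γ] for all productions B → γ; repeat for the newly added items until nothing changes.

Start with: [C → . C ;]
  [C → . C ;] has the dot before C: add [C → .], [C → . B], [C → . ;], [C → . B ;]
  [C → . B] has the dot before B: add [B → . d], [B → . B C ;]
No further items can be added.

CLOSURE = { [B → . B C ;], [B → . d], [C → . ;], [C → . B ;], [C → . B], [C → . C ;], [C → .] }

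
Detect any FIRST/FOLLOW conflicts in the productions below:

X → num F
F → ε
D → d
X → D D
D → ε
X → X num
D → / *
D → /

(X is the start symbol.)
Nullable non-terminals: D, F, X.
FIRST sets used below: FIRST(D) = { '/', 'd', ε }, FIRST(X) = { '/', 'd', 'num', ε }

D: nullable alternative(s) D → ε; FOLLOW(D) = { $, '/', 'd', 'num' }
  D → d: FIRST \ {ε} = { 'd' } — overlaps FOLLOW(D) on { 'd' }: CONFLICT
  D → ε: FIRST \ {ε} = { } — this is the only nullable alternative, skip
  D → / *: FIRST \ {ε} = { '/' } — overlaps FOLLOW(D) on { '/' }: CONFLICT
  D → /: FIRST \ {ε} = { '/' } — overlaps FOLLOW(D) on { '/' }: CONFLICT
F has a nullable alternative but only one production, so nothing to check.

X: nullable alternative(s) X → D D; FOLLOW(X) = { $, 'num' }
  X → num F: FIRST \ {ε} = { 'num' } — overlaps FOLLOW(X) on { 'num' }: CONFLICT
  X → D D: FIRST \ {ε} = { '/', 'd' } — this is the only nullable alternative, skip
  X → X num: FIRST \ {ε} = { '/', 'd', 'num' } — overlaps FOLLOW(X) on { 'num' }: CONFLICT

So the grammar has 5 FIRST/FOLLOW conflicts (marked CONFLICT above).

Answer: Yes. X → num F with FOLLOW(X) on { 'num' }; X → X num with FOLLOW(X) on { 'num' }; D → d with FOLLOW(D) on { 'd' }; D → '/' '*' with FOLLOW(D) on { '/' }; D → '/' with FOLLOW(D) on { '/' }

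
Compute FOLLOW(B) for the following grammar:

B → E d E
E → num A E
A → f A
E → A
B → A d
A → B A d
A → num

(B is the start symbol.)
B is the start symbol, so $ ∈ FOLLOW(B).
In A → B A d: B is followed by A d, add FIRST(A d) \ {ε} = { 'f', 'num' }

Taking the union: FOLLOW(B) = { $, 'f', 'num' }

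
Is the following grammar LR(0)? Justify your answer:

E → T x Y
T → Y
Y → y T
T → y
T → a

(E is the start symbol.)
Augment with E' → E and build the canonical LR(0) collection (I0 = CLOSURE({[E' → . E]}), then GOTO on every symbol after a dot until no new states appear). It has 10 states:
  I0: { [E → . T x Y], [E' → . E], [T → . Y], [T → . a], [T → . y], [Y → . y T] }  — shift
  I1: { [E' → E .] }  — accept
  I2: { [E → T . x Y] }  — shift
  I3: { [T → Y .] }  — reduce
  I4: { [T → a .] }  — reduce
  I5: { [T → . Y], [T → . a], [T → . y], [T → y .], [Y → . y T], [Y → y . T] }  — shift, reduce
  I6: { [Y → y T .] }  — reduce
  I7: { [E → T x . Y], [Y → . y T] }  — shift
  I8: { [E → T x Y .] }  — reduce
  I9: { [T → . Y], [T → . a], [T → . y], [Y → . y T], [Y → y . T] }  — shift

Conflict in state I5:
  Shift-reduce conflict between [T → y .] and [T → . a]
So the grammar is NOT LR(0).

Answer: No. Shift-reduce conflict between [T → y .] and [T → . a]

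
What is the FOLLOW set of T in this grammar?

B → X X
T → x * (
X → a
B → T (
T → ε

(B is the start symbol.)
{ '(' }

In B → T (: T is followed by '(', add FIRST('(') \ {ε} = { '(' }

Taking the union: FOLLOW(T) = { '(' }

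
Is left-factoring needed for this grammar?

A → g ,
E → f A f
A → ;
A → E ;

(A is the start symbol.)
Left-factoring is needed when two productions for the same non-terminal
share a common prefix on the right-hand side.

Productions for A:
  A → g ,
  A → ;
  A → E ;

No common prefixes found.

Answer: No, left-factoring is not needed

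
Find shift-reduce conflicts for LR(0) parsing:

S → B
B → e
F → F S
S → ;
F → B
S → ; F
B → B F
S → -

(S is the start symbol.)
A shift-reduce conflict occurs when an LR(0) state has both:
  - a complete (reduce) item [A → α .] (dot at the end), and
  - a shift item [B → β . c γ] (dot before a terminal).

Augment with S' → S and build the canonical LR(0) collection (I0 = CLOSURE({[S' → . S]}), then GOTO on every symbol after a dot until no new states appear). It has 10 states:
  I0: { [B → . B F], [B → . e], [S → . -], [S → . ; F], [S → . ;], [S → . B], [S' → . S] }  — shift
  I1: { [S → - .] }  — reduce
  I2: { [B → . B F], [B → . e], [F → . B], [F → . F S], [S → ; . F], [S → ; .] }  — shift, reduce
  I3: { [B → . B F], [B → . e], [B → B . F], [F → . B], [F → . F S], [S → B .] }  — shift, reduce
  I4: { [S' → S .] }  — accept
  I5: { [B → e .] }  — reduce
  I6: { [B → . B F], [B → . e], [B → B . F], [F → . B], [F → . F S], [F → B .] }  — shift, reduce
  I7: { [B → . B F], [B → . e], [B → B F .], [F → F . S], [S → . -], [S → . ; F], [S → . ;], [S → . B] }  — shift, reduce
  I8: { [F → F S .] }  — reduce
  I9: { [B → . B F], [B → . e], [F → F . S], [S → . -], [S → . ; F], [S → . ;], [S → . B], [S → ; F .] }  — shift, reduce

I2 contains reduce item [S → ; .] and shift item [B → . e] — shift-reduce conflict.
I3 contains reduce item [S → B .] and shift item [B → . e] — shift-reduce conflict.
I6 contains reduce item [F → B .] and shift item [B → . e] — shift-reduce conflict.
I7 contains reduce item [B → B F .] and shift items [B → . e], [S → . -], [S → . ;], [S → . ; F] — shift-reduce conflict.
I9 contains reduce item [S → ; F .] and shift items [B → . e], [S → . -], [S → . ;], [S → . ; F] — shift-reduce conflict.

Answer: Yes — I2: [S → ; .] vs [B → . e]; I3: [S → B .] vs [B → . e]; I6: [F → B .] vs [B → . e]; I7: [B → B F .] vs [B → . e]; I9: [S → ; F .] vs [B → . e]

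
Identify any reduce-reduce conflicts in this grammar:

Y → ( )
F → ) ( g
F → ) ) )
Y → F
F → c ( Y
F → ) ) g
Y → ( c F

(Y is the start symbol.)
No reduce-reduce conflicts

A reduce-reduce conflict occurs when an LR(0) state has two complete items [A → α .] and [B → β .] — both call for a reduction, and with no lookahead the parser cannot choose between them.

Augment with Y' → Y and build the canonical LR(0) collection (I0 = CLOSURE({[Y' → . Y]}), then GOTO on every symbol after a dot until no new states appear). It has 16 states:
  I0: { [F → . ) ( g], [F → . ) ) )], [F → . ) ) g], [F → . c ( Y], [Y → . ( )], [Y → . ( c F], [Y → . F], [Y' → . Y] }  — shift
  I1: { [Y → ( . )], [Y → ( . c F] }  — shift
  I2: { [F → ) . ( g], [F → ) . ) )], [F → ) . ) g] }  — shift
  I3: { [Y → F .] }  — reduce
  I4: { [Y' → Y .] }  — accept
  I5: { [F → c . ( Y] }  — shift
  I6: { [F → . ) ( g], [F → . ) ) )], [F → . ) ) g], [F → . c ( Y], [F → c ( . Y], [Y → . ( )], [Y → . ( c F], [Y → . F] }  — shift
  I7: { [F → c ( Y .] }  — reduce
  I8: { [F → ) ( . g] }  — shift
  I9: { [F → ) ) . )], [F → ) ) . g] }  — shift
  I10: { [F → ) ) ) .] }  — reduce
  I11: { [F → ) ) g .] }  — reduce
  I12: { [F → ) ( g .] }  — reduce
  I13: { [Y → ( ) .] }  — reduce
  I14: { [F → . ) ( g], [F → . ) ) )], [F → . ) ) g], [F → . c ( Y], [Y → ( c . F] }  — shift
  I15: { [Y → ( c F .] }  — reduce

No state contains more than one complete item.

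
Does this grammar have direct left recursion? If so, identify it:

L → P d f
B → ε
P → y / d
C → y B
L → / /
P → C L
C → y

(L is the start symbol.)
L → P d f: starts with P
B → ε: starts with ε
P → y / d: starts with y
C → y B: starts with y
L → / /: starts with '/'
P → C L: starts with C
C → y: starts with y

No direct left recursion found.

Answer: No direct left recursion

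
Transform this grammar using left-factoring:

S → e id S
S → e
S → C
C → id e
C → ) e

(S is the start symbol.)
Left-factoring transforms A → αβ₁ | αβ₂ into A → αA' and A' → β₁ | β₂
(α is the longest common prefix among the alternatives). Repeat until
no nonterminal has two alternatives with a common prefix.

Round 1: S has alternatives sharing prefix 'e'. Introduce S': S → e S'
  Add: S' → id S
  Add: S' → ε

No remaining common prefixes — done.

Resulting grammar:
S → e S'
S' → id S
S' → ε
S → C
C → id e
C → ) e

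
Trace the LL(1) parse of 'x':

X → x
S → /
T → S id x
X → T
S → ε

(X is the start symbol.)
LL(1) parsing maintains a stack (initially the start symbol over $) and the input. At each step: if the stack top is a terminal, match it against the current input token; if it is a non-terminal N, replace it with the RHS of M[N, lookahead] (the unique production whose predict set contains the lookahead).

Stack is shown with the top on the left.

Stack  Input  Action
--------------------
X $    x $    output X → x
x $    x $    match 'x'
$      $      accept

The string is accepted.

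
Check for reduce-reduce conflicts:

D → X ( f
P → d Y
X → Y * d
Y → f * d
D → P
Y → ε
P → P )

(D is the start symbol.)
A reduce-reduce conflict occurs when an LR(0) state has two complete items [A → α .] and [B → β .] — both call for a reduction, and with no lookahead the parser cannot choose between them.

Augment with D' → D and build the canonical LR(0) collection (I0 = CLOSURE({[D' → . D]}), then GOTO on every symbol after a dot until no new states appear). It has 15 states:
  I0: { [D → . P], [D → . X ( f], [D' → . D], [P → . P )], [P → . d Y], [X → . Y * d], [Y → . f * d], [Y → .] }  — shift, reduce
  I1: { [D' → D .] }  — accept
  I2: { [D → P .], [P → P . )] }  — shift, reduce
  I3: { [D → X . ( f] }  — shift
  I4: { [X → Y . * d] }  — shift
  I5: { [P → d . Y], [Y → . f * d], [Y → .] }  — shift, reduce
  I6: { [Y → f . * d] }  — shift
  I7: { [Y → f * . d] }  — shift
  I8: { [Y → f * d .] }  — reduce
  I9: { [P → d Y .] }  — reduce
  I10: { [X → Y * . d] }  — shift
  I11: { [X → Y * d .] }  — reduce
  I12: { [D → X ( . f] }  — shift
  I13: { [D → X ( f .] }  — reduce
  I14: { [P → P ) .] }  — reduce

No state contains more than one complete item.

Answer: No reduce-reduce conflicts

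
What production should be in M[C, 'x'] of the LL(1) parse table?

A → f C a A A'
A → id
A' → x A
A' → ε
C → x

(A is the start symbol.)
C → x

To find M[C, 'x'], we find productions for C where 'x' is in the predict set (PREDICT(N → α) = (FIRST(α) \ {ε}) ∪ (FOLLOW(N) if α ⇒* ε)).

C → x: PREDICT = { 'x' }
  'x' is in predict set, so this production goes in M[C, 'x']

M[C, 'x'] = C → x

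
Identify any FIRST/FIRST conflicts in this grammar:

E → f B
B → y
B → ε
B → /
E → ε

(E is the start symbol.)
A FIRST/FIRST conflict occurs when two productions N → α and N → β for the same non-terminal have FIRST(α) ∩ FIRST(β) ≠ ∅ (with ε ∈ FIRST of a nullable right-hand side, so two nullable alternatives also conflict).

Productions for E:
  E → f B: FIRST = { 'f' }
  E → ε: FIRST = { ε }
Productions for B:
  B → y: FIRST = { 'y' }
  B → ε: FIRST = { ε }
  B → /: FIRST = { '/' }

All alternatives of each non-terminal have pairwise disjoint FIRST sets.

Answer: No FIRST/FIRST conflicts.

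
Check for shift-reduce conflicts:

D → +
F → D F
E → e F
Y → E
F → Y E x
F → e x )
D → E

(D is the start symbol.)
Augment with D' → D and build the canonical LR(0) collection (I0 = CLOSURE({[D' → . D]}), then GOTO on every symbol after a dot until no new states appear). It has 15 states:
  I0: { [D → . +], [D → . E], [D' → . D], [E → . e F] }  — shift
  I1: { [D → + .] }  — reduce
  I2: { [D' → D .] }  — accept
  I3: { [D → E .] }  — reduce
  I4: { [D → . +], [D → . E], [E → . e F], [E → e . F], [F → . D F], [F → . Y E x], [F → . e x )], [Y → . E] }  — shift
  I5: { [D → . +], [D → . E], [E → . e F], [F → . D F], [F → . Y E x], [F → . e x )], [F → D . F], [Y → . E] }  — shift
  I6: { [D → E .], [Y → E .] }  — 2 reduces
  I7: { [E → e F .] }  — reduce
  I8: { [E → . e F], [F → Y . E x] }  — shift
  I9: { [D → . +], [D → . E], [E → . e F], [E → e . F], [F → . D F], [F → . Y E x], [F → . e x )], [F → e . x )], [Y → . E] }  — shift
  I10: { [F → e x . )] }  — shift
  I11: { [F → e x ) .] }  — reduce
  I12: { [F → Y E . x] }  — shift
  I13: { [F → Y E x .] }  — reduce
  I14: { [F → D F .] }  — reduce

No state contains both a complete item and a shift item.

Answer: No shift-reduce conflicts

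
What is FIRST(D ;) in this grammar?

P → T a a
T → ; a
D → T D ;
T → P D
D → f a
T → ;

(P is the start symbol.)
{ ';', 'f' }

FIRST sets of the non-terminals involved (from the grammar, by fixed-point iteration):
  FIRST(D) = { ';', 'f' }

To compute FIRST(D ;), process the symbols left to right:
Symbol D is a non-terminal. Add FIRST(D) \ {ε} = { ';', 'f' }
D is not nullable (ε ∉ FIRST(D)), so stop here.
FIRST(D ;) = { ';', 'f' }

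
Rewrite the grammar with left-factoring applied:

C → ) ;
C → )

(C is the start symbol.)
C → ) C'
C' → ;
C' → ε

Left-factoring transforms A → αβ₁ | αβ₂ into A → αA' and A' → β₁ | β₂
(α is the longest common prefix among the alternatives). Repeat until
no nonterminal has two alternatives with a common prefix.

Round 1: C has alternatives sharing prefix ')'. Introduce C': C → ) C'
  Add: C' → ;
  Add: C' → ε

No remaining common prefixes — done.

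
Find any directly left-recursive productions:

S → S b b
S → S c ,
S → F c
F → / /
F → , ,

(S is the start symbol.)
Direct left recursion occurs when N → N α for some non-terminal N (the right-hand side begins with the left-hand side itself).

S → S b b: LEFT RECURSIVE (starts with S)
S → S c ,: LEFT RECURSIVE (starts with S)
S → F c: starts with F
F → / /: starts with '/'
F → , ,: starts with ','

The grammar has direct left recursion on: S.

Answer: Yes, S is left-recursive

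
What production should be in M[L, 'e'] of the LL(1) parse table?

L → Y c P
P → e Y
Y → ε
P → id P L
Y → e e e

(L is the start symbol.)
L → Y c P

To find M[L, 'e'], we find productions for L where 'e' is in the predict set (PREDICT(N → α) = (FIRST(α) \ {ε}) ∪ (FOLLOW(N) if α ⇒* ε)).

Relevant sets:
  FIRST(Y) = { 'e', ε }

L → Y c P: PREDICT = { 'c', 'e' }
  'e' is in predict set, so this production goes in M[L, 'e']

M[L, 'e'] = L → Y c P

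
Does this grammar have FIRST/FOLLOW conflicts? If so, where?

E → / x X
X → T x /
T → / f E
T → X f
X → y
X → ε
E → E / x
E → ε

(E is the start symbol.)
Yes. E → '/' x X with FOLLOW(E) on { '/' }; E → E '/' x with FOLLOW(E) on { '/' }; X → T x '/' with FOLLOW(X) on { '/', 'f' }

A FIRST/FOLLOW conflict occurs when a non-terminal N has a nullable alternative N → β (β ⇒* ε) and another alternative N → α with FIRST(α) ∩ FOLLOW(N) ≠ ∅: on such a lookahead the parser cannot decide between expanding α and letting N vanish via β.

Nullable non-terminals: E, X.
FIRST sets used below: FIRST(E) = { '/', ε }, FIRST(T) = { '/', 'f', 'y' }

E: nullable alternative(s) E → ε; FOLLOW(E) = { $, '/', 'x' }
  E → / x X: FIRST \ {ε} = { '/' } — overlaps FOLLOW(E) on { '/' }: CONFLICT
  E → E / x: FIRST \ {ε} = { '/' } — overlaps FOLLOW(E) on { '/' }: CONFLICT
  E → ε: FIRST \ {ε} = { } — this is the only nullable alternative, skip

X: nullable alternative(s) X → ε; FOLLOW(X) = { $, '/', 'f', 'x' }
  X → T x /: FIRST \ {ε} = { '/', 'f', 'y' } — overlaps FOLLOW(X) on { '/', 'f' }: CONFLICT
  X → y: FIRST \ {ε} = { 'y' } — disjoint from FOLLOW(X)
  X → ε: FIRST \ {ε} = { } — this is the only nullable alternative, skip

T has no nullable alternative, so no FIRST/FOLLOW check is needed there.

So the grammar has 3 FIRST/FOLLOW conflicts (marked CONFLICT above).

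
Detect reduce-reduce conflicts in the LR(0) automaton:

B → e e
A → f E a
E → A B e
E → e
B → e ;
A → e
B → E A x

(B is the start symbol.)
Augment with B' → B and build the canonical LR(0) collection (I0 = CLOSURE({[B' → . B]}), then GOTO on every symbol after a dot until no new states appear). It has 16 states:
  I0: { [A → . e], [A → . f E a], [B → . E A x], [B → . e ;], [B → . e e], [B' → . B], [E → . A B e], [E → . e] }  — shift
  I1: { [A → . e], [A → . f E a], [B → . E A x], [B → . e ;], [B → . e e], [E → . A B e], [E → . e], [E → A . B e] }  — shift
  I2: { [B' → B .] }  — accept
  I3: { [A → . e], [A → . f E a], [B → E . A x] }  — shift
  I4: { [A → e .], [B → e . ;], [B → e . e], [E → e .] }  — shift, 2 reduces
  I5: { [A → . e], [A → . f E a], [A → f . E a], [E → . A B e], [E → . e] }  — shift
  I6: { [A → f E . a] }  — shift
  I7: { [A → e .], [E → e .] }  — 2 reduces
  I8: { [A → f E a .] }  — reduce
  I9: { [B → e ; .] }  — reduce
  I10: { [B → e e .] }  — reduce
  I11: { [B → E A . x] }  — shift
  I12: { [A → e .] }  — reduce
  I13: { [B → E A x .] }  — reduce
  I14: { [E → A B . e] }  — shift
  I15: { [E → A B e .] }  — reduce

I4 contains complete items [A → e .], [E → e .] — reduce-reduce conflict.
I7 contains complete items [A → e .], [E → e .] — reduce-reduce conflict.

Answer: Yes — I4: [A → e .] vs [E → e .]; I7: [A → e .] vs [E → e .]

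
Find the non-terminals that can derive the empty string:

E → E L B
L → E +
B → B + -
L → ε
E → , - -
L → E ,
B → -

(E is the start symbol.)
{ 'L' }

A non-terminal is nullable if it can derive ε (the empty string): either it has an ε-production, or it has a production whose right-hand side consists entirely of nullable non-terminals.

ε-productions: L → ε
So L is immediately nullable.
No further non-terminal can be added: every production for the remaining non-terminals contains a terminal or a non-nullable non-terminal.
Nullable = { 'L' }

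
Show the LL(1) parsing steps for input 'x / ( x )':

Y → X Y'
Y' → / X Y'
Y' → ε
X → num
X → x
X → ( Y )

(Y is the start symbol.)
Stack is shown with the top on the left.

Stack        Input        Action
--------------------------------
Y $          x / ( x ) $  output Y → X Y'
X Y' $       x / ( x ) $  output X → x
x Y' $       x / ( x ) $  match 'x'
Y' $         / ( x ) $    output Y' → / X Y'
/ X Y' $     / ( x ) $    match '/'
X Y' $       ( x ) $      output X → ( Y )
( Y ) Y' $   ( x ) $      match '('
Y ) Y' $     x ) $        output Y → X Y'
X Y' ) Y' $  x ) $        output X → x
x Y' ) Y' $  x ) $        match 'x'
Y' ) Y' $    ) $          output Y' → ε
) Y' $       ) $          match ')'
Y' $         $            output Y' → ε
$            $            accept

The string is accepted.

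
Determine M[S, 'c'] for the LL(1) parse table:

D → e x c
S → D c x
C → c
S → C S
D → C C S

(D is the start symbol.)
S → D c x, S → C S

To find M[S, 'c'], we find productions for S where 'c' is in the predict set (PREDICT(N → α) = (FIRST(α) \ {ε}) ∪ (FOLLOW(N) if α ⇒* ε)).

Relevant sets:
  FIRST(D) = { 'c', 'e' }
  FIRST(C) = { 'c' }

S → D c x: PREDICT = { 'c', 'e' }
  'c' is in predict set, so this production goes in M[S, 'c']
S → C S: PREDICT = { 'c' }
  'c' is in predict set, so this production goes in M[S, 'c']

M[S, 'c'] = S → D c x, S → C S  (a multiply-defined cell — the grammar is not LL(1))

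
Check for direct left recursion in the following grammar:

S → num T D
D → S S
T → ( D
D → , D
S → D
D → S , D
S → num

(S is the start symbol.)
No direct left recursion

S → num T D: starts with num
D → S S: starts with S
T → ( D: starts with '('
D → , D: starts with ','
S → D: starts with D
D → S , D: starts with S
S → num: starts with num

No direct left recursion found.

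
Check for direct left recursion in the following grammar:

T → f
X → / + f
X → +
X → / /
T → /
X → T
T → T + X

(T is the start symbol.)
Yes, T is left-recursive

Direct left recursion occurs when N → N α for some non-terminal N (the right-hand side begins with the left-hand side itself).

T → f: starts with f
X → / + f: starts with '/'
X → +: starts with '+'
X → / /: starts with '/'
T → /: starts with '/'
X → T: starts with T
T → T + X: LEFT RECURSIVE (starts with T)

The grammar has direct left recursion on: T.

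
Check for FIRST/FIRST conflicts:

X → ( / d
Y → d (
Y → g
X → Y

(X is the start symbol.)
FIRST sets of the non-terminals at (or reachable through a nullable prefix from) the front of some alternative:
  FIRST(Y) = { 'd', 'g' }

Productions for X:
  X → ( / d: FIRST = { '(' }
  X → Y: FIRST = { 'd', 'g' }
Productions for Y:
  Y → d (: FIRST = { 'd' }
  Y → g: FIRST = { 'g' }

All alternatives of each non-terminal have pairwise disjoint FIRST sets.

Answer: No FIRST/FIRST conflicts.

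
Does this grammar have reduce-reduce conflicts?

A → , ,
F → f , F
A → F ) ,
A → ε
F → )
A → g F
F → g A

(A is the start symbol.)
No reduce-reduce conflicts

A reduce-reduce conflict occurs when an LR(0) state has two complete items [A → α .] and [B → β .] — both call for a reduction, and with no lookahead the parser cannot choose between them.

Augment with A' → A and build the canonical LR(0) collection (I0 = CLOSURE({[A' → . A]}), then GOTO on every symbol after a dot until no new states appear). It has 15 states:
  I0: { [A → . , ,], [A → . F ) ,], [A → . g F], [A → .], [A' → . A], [F → . )], [F → . f , F], [F → . g A] }  — shift, reduce
  I1: { [F → ) .] }  — reduce
  I2: { [A → , . ,] }  — shift
  I3: { [A' → A .] }  — accept
  I4: { [A → F . ) ,] }  — shift
  I5: { [F → f . , F] }  — shift
  I6: { [A → . , ,], [A → . F ) ,], [A → . g F], [A → .], [A → g . F], [F → . )], [F → . f , F], [F → . g A], [F → g . A] }  — shift, reduce
  I7: { [F → g A .] }  — reduce
  I8: { [A → F . ) ,], [A → g F .] }  — shift, reduce
  I9: { [A → F ) . ,] }  — shift
  I10: { [A → F ) , .] }  — reduce
  I11: { [F → . )], [F → . f , F], [F → . g A], [F → f , . F] }  — shift
  I12: { [F → f , F .] }  — reduce
  I13: { [A → . , ,], [A → . F ) ,], [A → . g F], [A → .], [F → . )], [F → . f , F], [F → . g A], [F → g . A] }  — shift, reduce
  I14: { [A → , , .] }  — reduce

No state contains more than one complete item.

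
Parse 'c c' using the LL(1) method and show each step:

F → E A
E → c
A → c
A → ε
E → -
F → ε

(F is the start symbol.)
LL(1) parsing maintains a stack (initially the start symbol over $) and the input. At each step: if the stack top is a terminal, match it against the current input token; if it is a non-terminal N, replace it with the RHS of M[N, lookahead] (the unique production whose predict set contains the lookahead).

Stack is shown with the top on the left.

Stack  Input  Action
--------------------
F $    c c $  output F → E A
E A $  c c $  output E → c
c A $  c c $  match 'c'
A $    c $    output A → c
c $    c $    match 'c'
$      $      accept

The string is accepted.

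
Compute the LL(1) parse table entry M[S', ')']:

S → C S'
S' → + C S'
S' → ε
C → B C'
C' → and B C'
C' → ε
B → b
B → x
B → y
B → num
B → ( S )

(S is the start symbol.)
To find M[S', ')'], we find productions for S' where ')' is in the predict set (PREDICT(N → α) = (FIRST(α) \ {ε}) ∪ (FOLLOW(N) if α ⇒* ε)).

Relevant sets:
  FOLLOW(S') = { $, ')' }

S' → + C S': PREDICT = { '+' }
S' → ε: PREDICT = { $, ')' }
  ')' is in predict set, so this production goes in M[S', ')']

M[S', ')'] = S' → ε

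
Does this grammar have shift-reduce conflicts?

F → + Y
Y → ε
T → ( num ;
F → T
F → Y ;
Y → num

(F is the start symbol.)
Augment with F' → F and build the canonical LR(0) collection (I0 = CLOSURE({[F' → . F]}), then GOTO on every symbol after a dot until no new states appear). It has 11 states:
  I0: { [F → . + Y], [F → . T], [F → . Y ;], [F' → . F], [T → . ( num ;], [Y → . num], [Y → .] }  — shift, reduce
  I1: { [T → ( . num ;] }  — shift
  I2: { [F → + . Y], [Y → . num], [Y → .] }  — shift, reduce
  I3: { [F' → F .] }  — accept
  I4: { [F → T .] }  — reduce
  I5: { [F → Y . ;] }  — shift
  I6: { [Y → num .] }  — reduce
  I7: { [F → Y ; .] }  — reduce
  I8: { [F → + Y .] }  — reduce
  I9: { [T → ( num . ;] }  — shift
  I10: { [T → ( num ; .] }  — reduce

I0 contains reduce item [Y → .] and shift items [F → . + Y], [T → . ( num ;], [Y → . num] — shift-reduce conflict.
I2 contains reduce item [Y → .] and shift item [Y → . num] — shift-reduce conflict.

Answer: Yes — I0: [Y → .] vs [F → . + Y]; I2: [Y → .] vs [Y → . num]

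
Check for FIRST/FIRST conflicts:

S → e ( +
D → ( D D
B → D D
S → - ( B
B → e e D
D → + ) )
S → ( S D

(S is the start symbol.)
FIRST sets of the non-terminals at (or reachable through a nullable prefix from) the front of some alternative:
  FIRST(D) = { '(', '+' }

Productions for S:
  S → e ( +: FIRST = { 'e' }
  S → - ( B: FIRST = { '-' }
  S → ( S D: FIRST = { '(' }
Productions for D:
  D → ( D D: FIRST = { '(' }
  D → + ) ): FIRST = { '+' }
Productions for B:
  B → D D: FIRST = { '(', '+' }
  B → e e D: FIRST = { 'e' }

All alternatives of each non-terminal have pairwise disjoint FIRST sets.

Answer: No FIRST/FIRST conflicts.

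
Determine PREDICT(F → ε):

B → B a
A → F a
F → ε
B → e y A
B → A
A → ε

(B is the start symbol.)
PREDICT(F → ε) = (FIRST(RHS) \ {ε}) ∪ (FOLLOW(F) if ε ∈ FIRST(RHS), i.e. RHS ⇒* ε)
The right-hand side is ε (FIRST(ε) = { ε }), so the predict set is FOLLOW(F) = { 'a' }
PREDICT(F → ε) = { 'a' }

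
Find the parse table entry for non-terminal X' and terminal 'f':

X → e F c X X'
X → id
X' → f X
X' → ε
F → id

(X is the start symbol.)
To find M[X', 'f'], we find productions for X' where 'f' is in the predict set (PREDICT(N → α) = (FIRST(α) \ {ε}) ∪ (FOLLOW(N) if α ⇒* ε)).

Relevant sets:
  FOLLOW(X') = { $, 'f' }

X' → f X: PREDICT = { 'f' }
  'f' is in predict set, so this production goes in M[X', 'f']
X' → ε: PREDICT = { $, 'f' }
  'f' is in predict set, so this production goes in M[X', 'f']

M[X', 'f'] = X' → f X, X' → ε  (a multiply-defined cell — the grammar is not LL(1))

Answer: X' → f X, X' → ε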